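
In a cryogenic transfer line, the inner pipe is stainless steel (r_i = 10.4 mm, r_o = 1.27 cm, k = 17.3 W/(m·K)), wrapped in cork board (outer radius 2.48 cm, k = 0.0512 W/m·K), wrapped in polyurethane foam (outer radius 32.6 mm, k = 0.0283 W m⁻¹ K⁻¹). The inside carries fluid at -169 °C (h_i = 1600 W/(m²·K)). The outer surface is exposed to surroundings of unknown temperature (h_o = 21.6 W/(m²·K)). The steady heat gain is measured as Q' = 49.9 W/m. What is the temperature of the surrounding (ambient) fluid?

T_out = 23.4 °C

Sum the resistances:
  R'_conv,in = 1/(2πr h) = 1/(2π·0.0104·1600) = 0.009565 m·K/W
  R'_stainless steel = ln(0.0127/0.0104)/(2πk) = 0.1998/(2π·17.3) = 0.001838 m·K/W
  R'_cork board = ln(0.0248/0.0127)/(2πk) = 0.6692/(2π·0.0512) = 2.080 m·K/W
  R'_polyurethane foam = ln(0.0326/0.0248)/(2πk) = 0.2735/(2π·0.0283) = 1.538 m·K/W
  R'_conv,out = 1/(2πr h) = 1/(2π·0.0326·21.6) = 0.2260 m·K/W
ΣR = 3.856 m·K/W
ΔT = Q'·ΣR = 49.9 × 3.856 = 192.4 K
Heat flows inward, so T_out = T_in + ΔT = -169 + 192.4 = 23.4 °C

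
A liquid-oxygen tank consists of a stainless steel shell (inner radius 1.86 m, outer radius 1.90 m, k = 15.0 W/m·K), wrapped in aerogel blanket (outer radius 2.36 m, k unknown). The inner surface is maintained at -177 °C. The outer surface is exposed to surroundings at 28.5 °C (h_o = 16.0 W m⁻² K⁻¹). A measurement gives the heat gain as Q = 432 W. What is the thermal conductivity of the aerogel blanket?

ΣR = ΔT/Q = |-177 − 28.5|/432 = 0.4757 K/W
Known resistances:
  R_stainless steel = (1/1.86 − 1/1.90)/(4πk) = 0.01132/(4π·15.0) = 6.005×10^-5 K/W
  R_conv,out = 1/(4πr²h) = 1/(4π·2.36²·16.0) = 8.930×10^-4 K/W
R_aerogel blanket = ΣR − ΣR_known = 0.4757 − 9.530×10^-4 = 0.4747 K/W
(1/r₁−1/r₂)/(4πk) = 0.4747 ⇒ k = 0.1026/(4π·0.4747) = 0.0172 W/m·K

k = 0.0172 W/m·K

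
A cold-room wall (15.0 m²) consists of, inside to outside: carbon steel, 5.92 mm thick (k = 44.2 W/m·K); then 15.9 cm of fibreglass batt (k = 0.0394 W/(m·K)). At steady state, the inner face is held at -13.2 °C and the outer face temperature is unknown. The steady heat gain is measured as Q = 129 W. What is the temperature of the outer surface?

Sum the resistances:
  R_carbon steel = L/(kA) = 0.00592/(44.2·15.0) = 8.929×10^-6 K/W
  R_fibreglass batt = L/(kA) = 0.159/(0.0394·15.0) = 0.2690 K/W
ΣR = 0.2690 K/W
ΔT = Q·ΣR = 129 × 0.2690 = 34.70 K
Heat flows inward, so T_out = T_in + ΔT = -13.2 + 34.70 = 21.5 °C

T_out = 21.5 °C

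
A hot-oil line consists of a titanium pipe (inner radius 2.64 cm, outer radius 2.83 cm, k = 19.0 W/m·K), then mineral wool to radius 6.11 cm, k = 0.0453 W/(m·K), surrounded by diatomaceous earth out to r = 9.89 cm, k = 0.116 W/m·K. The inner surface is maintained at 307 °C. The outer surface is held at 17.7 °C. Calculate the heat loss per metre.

Treat each layer as a resistance in series:
  R'_titanium = ln(0.0283/0.0264)/(2πk) = 0.06950/(2π·19.0) = 5.822×10^-4 m·K/W
  R'_mineral wool = ln(0.0611/0.0283)/(2πk) = 0.7697/(2π·0.0453) = 2.704 m·K/W
  R'_diatomaceous earth = ln(0.0989/0.0611)/(2πk) = 0.4816/(2π·0.116) = 0.6608 m·K/W
ΣR = 5.822×10^-4 + 2.704 + 0.6608 = 3.365 m·K/W
Q' = ΔT/ΣR = (307 °C − 17.7 °C)/3.365 = 86.0 W/m

Q' = 86.0 W/m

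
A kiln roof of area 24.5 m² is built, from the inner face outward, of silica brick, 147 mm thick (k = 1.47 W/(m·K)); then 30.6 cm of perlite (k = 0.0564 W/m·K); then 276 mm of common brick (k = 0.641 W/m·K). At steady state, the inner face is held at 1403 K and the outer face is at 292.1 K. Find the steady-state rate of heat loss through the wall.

Resistance network (inner→outer):
  R_silica brick = L/(kA) = 0.147/(1.47·24.5) = 0.004082 K/W
  R_perlite = L/(kA) = 0.306/(0.0564·24.5) = 0.2215 K/W
  R_common brick = L/(kA) = 0.276/(0.641·24.5) = 0.01757 K/W
ΣR = 0.004082 + 0.2215 + 0.01757 = 0.2432 K/W
Q = ΔT/ΣR = (1403 K − 292.1 K)/0.2432 = 4570 W

Q = 4570 W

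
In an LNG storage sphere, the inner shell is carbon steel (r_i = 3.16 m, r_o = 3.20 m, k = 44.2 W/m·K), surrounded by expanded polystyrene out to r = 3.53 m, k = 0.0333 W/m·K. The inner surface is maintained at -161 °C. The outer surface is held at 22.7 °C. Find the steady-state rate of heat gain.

Resistance network (inner→outer):
  R_carbon steel = (1/3.16 − 1/3.20)/(4πk) = 0.003956/(4π·44.2) = 7.122×10^-6 K/W
  R_expanded polystyrene = (1/3.20 − 1/3.53)/(4πk) = 0.02921/(4π·0.0333) = 0.06981 K/W
ΣR = 7.122×10^-6 + 0.06981 = 0.06982 K/W
Q = ΔT/ΣR = (-161 °C − 22.7 °C)/0.06982 = -2630 W
(Negative Q ⇒ heat flows inward; heat gain = 2630 W.)

Q = 2630 W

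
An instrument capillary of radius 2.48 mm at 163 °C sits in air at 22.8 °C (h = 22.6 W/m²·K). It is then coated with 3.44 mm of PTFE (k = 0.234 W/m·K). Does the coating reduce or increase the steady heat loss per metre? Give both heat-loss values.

Critical radius for a cylinder: r_cr = k/h = 0.0104 m = 1.04 cm.
Outer radius after coating: r₂ = 0.00248 + 0.00344 = 0.00592 m.
Since r₁ < r_cr and r₂ ≤ r_cr, the coating moves toward the maximum at r_cr — heat loss rises.
Bare: R = 1/(2πr₁h) = 2.840 m·K/W; Q = 140.2/2.840 = 49.4 W/m.
Coated: R = R_cond + R_conv = 1.781 m·K/W; Q = 140.2/1.781 = 78.7 W/m.

increases: 49.4 → 78.7 W/m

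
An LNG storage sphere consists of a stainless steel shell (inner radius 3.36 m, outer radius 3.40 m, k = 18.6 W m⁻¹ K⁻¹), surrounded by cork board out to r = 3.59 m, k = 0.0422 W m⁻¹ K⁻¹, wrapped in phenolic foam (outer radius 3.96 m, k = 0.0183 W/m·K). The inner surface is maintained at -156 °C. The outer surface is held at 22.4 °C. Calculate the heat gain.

Resistance network (inner→outer):
  R_stainless steel = (1/3.36 − 1/3.40)/(4πk) = 0.003501/(4π·18.6) = 1.498×10^-5 K/W
  R_cork board = (1/3.40 − 1/3.59)/(4πk) = 0.01557/(4π·0.0422) = 0.02935 K/W
  R_phenolic foam = (1/3.59 − 1/3.96)/(4πk) = 0.02603/(4π·0.0183) = 0.1132 K/W
ΣR = 1.498×10^-5 + 0.02935 + 0.1132 = 0.1426 K/W
Q = ΔT/ΣR = (-156 °C − 22.4 °C)/0.1426 = -1250 W
(Negative Q ⇒ heat flows inward; heat gain = 1250 W.)

Q = 1250 W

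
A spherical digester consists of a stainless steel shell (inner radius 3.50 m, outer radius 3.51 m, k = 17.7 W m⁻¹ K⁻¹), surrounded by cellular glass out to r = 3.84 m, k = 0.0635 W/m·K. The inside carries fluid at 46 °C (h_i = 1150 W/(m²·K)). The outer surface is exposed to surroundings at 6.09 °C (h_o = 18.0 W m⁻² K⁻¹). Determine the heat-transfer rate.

Q = 1290 W

Resistance network (inner→outer):
  R_conv,in = 1/(4πr²h) = 1/(4π·3.50²·1150) = 5.649×10^-6 K/W
  R_stainless steel = (1/3.50 − 1/3.51)/(4πk) = 8.140×10^-4/(4π·17.7) = 3.660×10^-6 K/W
  R_cellular glass = (1/3.51 − 1/3.84)/(4πk) = 0.02448/(4π·0.0635) = 0.03068 K/W
  R_conv,out = 1/(4πr²h) = 1/(4π·3.84²·18.0) = 2.998×10^-4 K/W
ΣR = 5.649×10^-6 + 3.660×10^-6 + 0.03068 + 2.998×10^-4 = 0.03099 K/W
Q = ΔT/ΣR = (46 °C − 6.09 °C)/0.03099 = 1290 W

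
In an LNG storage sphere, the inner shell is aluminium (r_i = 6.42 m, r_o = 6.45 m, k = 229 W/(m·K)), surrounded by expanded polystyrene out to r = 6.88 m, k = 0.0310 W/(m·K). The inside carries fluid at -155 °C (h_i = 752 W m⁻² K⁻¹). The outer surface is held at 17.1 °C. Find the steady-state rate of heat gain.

Treat each layer as a resistance in series:
  R_conv,in = 1/(4πr²h) = 1/(4π·6.42²·752) = 2.567×10^-6 K/W
  R_aluminium = (1/6.42 − 1/6.45)/(4πk) = 7.245×10^-4/(4π·229) = 2.518×10^-7 K/W
  R_expanded polystyrene = (1/6.45 − 1/6.88)/(4πk) = 0.009690/(4π·0.0310) = 0.02487 K/W
ΣR = 2.567×10^-6 + 2.518×10^-7 + 0.02487 = 0.02487 K/W
Q = ΔT/ΣR = (-155 °C − 17.1 °C)/0.02487 = -6920 W
(Negative Q ⇒ heat flows inward; heat gain = 6920 W.)

Q = 6920 W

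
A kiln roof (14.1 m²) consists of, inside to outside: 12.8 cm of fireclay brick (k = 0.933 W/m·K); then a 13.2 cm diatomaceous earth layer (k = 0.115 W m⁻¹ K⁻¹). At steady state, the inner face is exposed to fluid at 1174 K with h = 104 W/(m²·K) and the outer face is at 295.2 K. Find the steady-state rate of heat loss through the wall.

Resistance network (inner→outer):
  R_conv,in = 1/(hA) = 1/(104·14.1) = 6.819×10^-4 K/W
  R_fireclay brick = L/(kA) = 0.128/(0.933·14.1) = 0.009730 K/W
  R_diatomaceous earth = L/(kA) = 0.132/(0.115·14.1) = 0.08141 K/W
ΣR = 6.819×10^-4 + 0.009730 + 0.08141 = 0.09182 K/W
Q = ΔT/ΣR = (1174 K − 295.2 K)/0.09182 = 9570 W

Q = 9.57 kW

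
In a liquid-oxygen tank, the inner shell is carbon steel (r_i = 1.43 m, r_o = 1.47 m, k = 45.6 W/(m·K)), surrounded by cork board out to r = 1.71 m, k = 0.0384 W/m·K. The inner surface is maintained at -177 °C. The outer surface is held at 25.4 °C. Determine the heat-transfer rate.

Q = 1020 W

Treat each layer as a resistance in series:
  R_carbon steel = (1/1.43 − 1/1.47)/(4πk) = 0.01903/(4π·45.6) = 3.321×10^-5 K/W
  R_cork board = (1/1.47 − 1/1.71)/(4πk) = 0.09548/(4π·0.0384) = 0.1979 K/W
ΣR = 3.321×10^-5 + 0.1979 = 0.1979 K/W
Q = ΔT/ΣR = (-177 °C − 25.4 °C)/0.1979 = -1020 W
(Negative Q ⇒ heat flows inward; heat gain = 1020 W.)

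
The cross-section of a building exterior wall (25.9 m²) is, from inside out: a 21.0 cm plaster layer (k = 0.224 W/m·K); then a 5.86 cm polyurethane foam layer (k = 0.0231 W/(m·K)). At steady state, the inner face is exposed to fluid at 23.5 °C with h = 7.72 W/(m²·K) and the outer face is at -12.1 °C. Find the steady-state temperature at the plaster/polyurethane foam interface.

Treat each layer as a resistance in series:
  R_conv,in = 1/(hA) = 1/(7.72·25.9) = 0.005001 K/W
  R_plaster = L/(kA) = 0.210/(0.224·25.9) = 0.03620 K/W
  R_polyurethane foam = L/(kA) = 0.0586/(0.0231·25.9) = 0.09795 K/W
ΣR = 0.005001 + 0.03620 + 0.09795 = 0.1392 K/W
Q = ΔT/ΣR = (23.5 °C − -12.1 °C)/0.1392 = 255.7 W
From the inner boundary to the plaster/polyurethane foam interface, ΣR_partial = 0.04120 K/W.
T_interface = T_in − Q·ΣR_partial = 23.5 °C − (255.7)(0.04120) = 13.0 °C

T = 13.0 °C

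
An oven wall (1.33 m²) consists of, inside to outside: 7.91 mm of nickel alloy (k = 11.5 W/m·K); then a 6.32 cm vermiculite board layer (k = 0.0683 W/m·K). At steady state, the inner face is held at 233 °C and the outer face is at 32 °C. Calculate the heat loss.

Series thermal resistances, inner to outer:
  R_nickel alloy = L/(kA) = 0.00791/(11.5·1.33) = 5.172×10^-4 K/W
  R_vermiculite board = L/(kA) = 0.0632/(0.0683·1.33) = 0.6957 K/W
ΣR = 5.172×10^-4 + 0.6957 = 0.6962 K/W
Q = ΔT/ΣR = (233 °C − 32 °C)/0.6962 = 289 W

Q = 289 W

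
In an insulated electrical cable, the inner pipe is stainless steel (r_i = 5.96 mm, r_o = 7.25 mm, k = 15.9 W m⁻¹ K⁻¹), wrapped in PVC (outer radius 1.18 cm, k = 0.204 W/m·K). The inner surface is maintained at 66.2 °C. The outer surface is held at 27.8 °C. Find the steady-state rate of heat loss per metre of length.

Q' = 101 W/m

Series thermal resistances, inner to outer:
  R'_stainless steel = ln(0.00725/0.00596)/(2πk) = 0.1959/(2π·15.9) = 0.001961 m·K/W
  R'_PVC = ln(0.0118/0.00725)/(2πk) = 0.4871/(2π·0.204) = 0.3800 m·K/W
ΣR = 0.001961 + 0.3800 = 0.3820 m·K/W
Q' = ΔT/ΣR = (66.2 °C − 27.8 °C)/0.3820 = 101 W/m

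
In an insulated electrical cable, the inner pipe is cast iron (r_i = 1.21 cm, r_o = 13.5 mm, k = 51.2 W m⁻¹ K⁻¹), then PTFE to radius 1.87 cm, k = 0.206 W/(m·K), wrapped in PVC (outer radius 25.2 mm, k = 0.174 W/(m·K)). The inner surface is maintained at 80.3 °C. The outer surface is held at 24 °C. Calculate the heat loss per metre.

Series thermal resistances, inner to outer:
  R'_cast iron = ln(0.0135/0.0121)/(2πk) = 0.1095/(2π·51.2) = 3.403×10^-4 m·K/W
  R'_PTFE = ln(0.0187/0.0135)/(2πk) = 0.3258/(2π·0.206) = 0.2517 m·K/W
  R'_PVC = ln(0.0252/0.0187)/(2πk) = 0.2983/(2π·0.174) = 0.2729 m·K/W
ΣR = 3.403×10^-4 + 0.2517 + 0.2729 = 0.5249 m·K/W
Q' = ΔT/ΣR = (80.3 °C − 24 °C)/0.5249 = 107 W/m

Q' = 107 W/m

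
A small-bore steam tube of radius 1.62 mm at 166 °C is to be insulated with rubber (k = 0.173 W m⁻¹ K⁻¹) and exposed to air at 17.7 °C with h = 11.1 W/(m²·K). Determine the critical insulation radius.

r_cr = 1.56 cm

For a cylinder, r_cr = k_ins/h = 0.173/11.1 = 0.0156 m = 1.56 cm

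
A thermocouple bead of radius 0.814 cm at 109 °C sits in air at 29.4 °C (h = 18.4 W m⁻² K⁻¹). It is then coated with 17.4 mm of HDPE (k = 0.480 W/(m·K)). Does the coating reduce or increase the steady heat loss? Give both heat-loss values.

increases: 1.22 → 3.88 W

Critical radius for a sphere: r_cr = 2k/h = 0.0522 m = 5.22 cm.
Outer radius after coating: r₂ = 0.00814 + 0.0174 = 0.02554 m.
Since r₁ < r_cr and r₂ ≤ r_cr, the coating moves toward the maximum at r_cr — heat loss rises.
Bare: R = 1/(4πr₁²h) = 65.27 K/W; Q = 79.6/65.27 = 1.22 W.
Coated: R = R_cond + R_conv = 20.51 K/W; Q = 79.6/20.51 = 3.88 W.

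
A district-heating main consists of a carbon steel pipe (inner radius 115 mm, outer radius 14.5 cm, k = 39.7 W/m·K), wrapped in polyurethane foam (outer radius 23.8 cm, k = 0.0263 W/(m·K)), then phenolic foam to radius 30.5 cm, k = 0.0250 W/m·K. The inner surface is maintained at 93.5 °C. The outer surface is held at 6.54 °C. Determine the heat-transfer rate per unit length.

Q' = 19.0 W/m

Treat each layer as a resistance in series:
  R'_carbon steel = ln(0.145/0.115)/(2πk) = 0.2318/(2π·39.7) = 9.293×10^-4 m·K/W
  R'_polyurethane foam = ln(0.238/0.145)/(2πk) = 0.4955/(2π·0.0263) = 2.999 m·K/W
  R'_phenolic foam = ln(0.305/0.238)/(2πk) = 0.2480/(2π·0.0250) = 1.579 m·K/W
ΣR = 9.293×10^-4 + 2.999 + 1.579 = 4.579 m·K/W
Q' = ΔT/ΣR = (93.5 °C − 6.54 °C)/4.579 = 19.0 W/m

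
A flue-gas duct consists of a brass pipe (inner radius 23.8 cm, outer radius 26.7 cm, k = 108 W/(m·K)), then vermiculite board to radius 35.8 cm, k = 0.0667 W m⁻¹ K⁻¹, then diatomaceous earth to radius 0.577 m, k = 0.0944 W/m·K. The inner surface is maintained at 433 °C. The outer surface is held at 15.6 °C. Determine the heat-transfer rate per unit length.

Q' = 277 W/m

Series thermal resistances, inner to outer:
  R'_brass = ln(0.267/0.238)/(2πk) = 0.1150/(2π·108) = 1.694×10^-4 m·K/W
  R'_vermiculite board = ln(0.358/0.267)/(2πk) = 0.2933/(2π·0.0667) = 0.6998 m·K/W
  R'_diatomaceous earth = ln(0.577/0.358)/(2πk) = 0.4773/(2π·0.0944) = 0.8047 m·K/W
ΣR = 1.694×10^-4 + 0.6998 + 0.8047 = 1.505 m·K/W
Q' = ΔT/ΣR = (433 °C − 15.6 °C)/1.505 = 277 W/m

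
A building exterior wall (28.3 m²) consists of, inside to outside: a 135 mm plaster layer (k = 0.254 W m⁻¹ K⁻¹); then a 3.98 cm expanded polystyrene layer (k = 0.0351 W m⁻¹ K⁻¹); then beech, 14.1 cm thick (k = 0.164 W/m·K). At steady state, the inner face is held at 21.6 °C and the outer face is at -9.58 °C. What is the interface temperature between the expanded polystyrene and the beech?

Series thermal resistances, inner to outer:
  R_plaster = L/(kA) = 0.135/(0.254·28.3) = 0.01878 K/W
  R_expanded polystyrene = L/(kA) = 0.0398/(0.0351·28.3) = 0.04007 K/W
  R_beech = L/(kA) = 0.141/(0.164·28.3) = 0.03038 K/W
ΣR = 0.01878 + 0.04007 + 0.03038 = 0.08923 K/W
Q = ΔT/ΣR = (21.6 °C − -9.58 °C)/0.08923 = 349.4 W
From the inner boundary to the expanded polystyrene/beech interface, ΣR_partial = 0.05885 K/W.
T_interface = T_in − Q·ΣR_partial = 21.6 °C − (349.4)(0.05885) = 1.04 °C

T = 1.04 °C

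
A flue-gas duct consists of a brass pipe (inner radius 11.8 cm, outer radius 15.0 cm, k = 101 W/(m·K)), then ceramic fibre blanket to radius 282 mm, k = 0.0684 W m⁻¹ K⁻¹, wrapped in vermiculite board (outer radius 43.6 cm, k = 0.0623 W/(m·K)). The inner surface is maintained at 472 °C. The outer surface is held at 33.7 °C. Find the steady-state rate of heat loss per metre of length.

Treat each layer as a resistance in series:
  R'_brass = ln(0.150/0.118)/(2πk) = 0.2400/(2π·101) = 3.781×10^-4 m·K/W
  R'_ceramic fibre blanket = ln(0.282/0.150)/(2πk) = 0.6313/(2π·0.0684) = 1.469 m·K/W
  R'_vermiculite board = ln(0.436/0.282)/(2πk) = 0.4357/(2π·0.0623) = 1.113 m·K/W
ΣR = 3.781×10^-4 + 1.469 + 1.113 = 2.582 m·K/W
Q' = ΔT/ΣR = (472 °C − 33.7 °C)/2.582 = 170 W/m

Q' = 170 W/m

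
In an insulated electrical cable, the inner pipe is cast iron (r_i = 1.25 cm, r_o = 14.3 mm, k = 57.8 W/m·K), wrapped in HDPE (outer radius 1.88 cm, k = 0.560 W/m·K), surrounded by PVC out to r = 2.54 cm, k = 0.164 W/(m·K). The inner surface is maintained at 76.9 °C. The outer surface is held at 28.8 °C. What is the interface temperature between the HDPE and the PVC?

Series thermal resistances, inner to outer:
  R'_cast iron = ln(0.0143/0.0125)/(2πk) = 0.1345/(2π·57.8) = 3.704×10^-4 m·K/W
  R'_HDPE = ln(0.0188/0.0143)/(2πk) = 0.2736/(2π·0.560) = 0.07776 m·K/W
  R'_PVC = ln(0.0254/0.0188)/(2πk) = 0.3009/(2π·0.164) = 0.2920 m·K/W
ΣR = 3.704×10^-4 + 0.07776 + 0.2920 = 0.3701 m·K/W
Q' = ΔT/ΣR = (76.9 °C − 28.8 °C)/0.3701 = 130.0 W/m
From the inner boundary to the HDPE/PVC interface, ΣR_partial = 0.07813 m·K/W.
T_interface = T_in − Q'·ΣR_partial = 76.9 °C − (130.0)(0.07813) = 66.7 °C

T = 66.7 °C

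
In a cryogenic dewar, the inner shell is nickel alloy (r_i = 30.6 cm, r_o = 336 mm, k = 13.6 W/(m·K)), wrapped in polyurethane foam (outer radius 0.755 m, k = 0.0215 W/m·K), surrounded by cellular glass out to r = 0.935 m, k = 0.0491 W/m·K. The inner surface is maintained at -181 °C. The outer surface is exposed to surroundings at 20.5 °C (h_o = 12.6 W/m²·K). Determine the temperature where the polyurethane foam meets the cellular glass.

T = 7.5 °C

Resistance network (inner→outer):
  R_nickel alloy = (1/0.306 − 1/0.336)/(4πk) = 0.2918/(4π·13.6) = 0.001707 K/W
  R_polyurethane foam = (1/0.336 − 1/0.755)/(4πk) = 1.652/(4π·0.0215) = 6.113 K/W
  R_cellular glass = (1/0.755 − 1/0.935)/(4πk) = 0.2550/(4π·0.0491) = 0.4133 K/W
  R_conv,out = 1/(4πr²h) = 1/(4π·0.935²·12.6) = 0.007224 K/W
ΣR = 0.001707 + 6.113 + 0.4133 + 0.007224 = 6.535 K/W
Q = ΔT/ΣR = (-181 °C − 20.5 °C)/6.535 = -30.83 W
From the inner boundary to the polyurethane foam/cellular glass interface, ΣR_partial = 6.115 K/W.
T_interface = T_in − Q·ΣR_partial = -181 °C − (-30.83)(6.115) = 7.5 °C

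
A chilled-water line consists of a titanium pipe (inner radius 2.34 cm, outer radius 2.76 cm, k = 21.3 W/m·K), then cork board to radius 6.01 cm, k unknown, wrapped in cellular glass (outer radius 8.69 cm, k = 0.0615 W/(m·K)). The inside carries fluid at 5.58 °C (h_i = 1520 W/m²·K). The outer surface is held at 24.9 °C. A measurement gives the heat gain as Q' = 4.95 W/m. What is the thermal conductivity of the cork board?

k = 0.0421 W/m·K

ΣR = ΔT/Q' = |5.58 − 24.9|/4.95 = 3.903 m·K/W
Known resistances:
  R'_conv,in = 1/(2πr h) = 1/(2π·0.0234·1520) = 0.004475 m·K/W
  R'_titanium = ln(0.0276/0.0234)/(2πk) = 0.1651/(2π·21.3) = 0.001233 m·K/W
  R'_cellular glass = ln(0.0869/0.0601)/(2πk) = 0.3687/(2π·0.0615) = 0.9543 m·K/W
R_cork board = ΣR − ΣR_known = 3.903 − 0.9600 = 2.943 m·K/W
ln(r₂/r₁)/(2πk) = 2.943 ⇒ k = 0.7782/(2π·2.943) = 0.0421 W/m·K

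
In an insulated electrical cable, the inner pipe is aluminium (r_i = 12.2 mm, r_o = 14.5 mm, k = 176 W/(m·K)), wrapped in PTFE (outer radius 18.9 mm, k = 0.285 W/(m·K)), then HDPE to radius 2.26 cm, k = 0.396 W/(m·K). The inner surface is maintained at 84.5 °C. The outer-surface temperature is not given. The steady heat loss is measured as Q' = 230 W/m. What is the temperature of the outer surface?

T_out = 33.9 °C

Sum the resistances:
  R'_aluminium = ln(0.0145/0.0122)/(2πk) = 0.1727/(2π·176) = 1.562×10^-4 m·K/W
  R'_PTFE = ln(0.0189/0.0145)/(2πk) = 0.2650/(2π·0.285) = 0.1480 m·K/W
  R'_HDPE = ln(0.0226/0.0189)/(2πk) = 0.1788/(2π·0.396) = 0.07186 m·K/W
ΣR = 0.2200 m·K/W
ΔT = Q'·ΣR = 230 × 0.2200 = 50.60 K
Heat flows outward, so T_out = T_in − ΔT = 84.5 − 50.60 = 33.9 °C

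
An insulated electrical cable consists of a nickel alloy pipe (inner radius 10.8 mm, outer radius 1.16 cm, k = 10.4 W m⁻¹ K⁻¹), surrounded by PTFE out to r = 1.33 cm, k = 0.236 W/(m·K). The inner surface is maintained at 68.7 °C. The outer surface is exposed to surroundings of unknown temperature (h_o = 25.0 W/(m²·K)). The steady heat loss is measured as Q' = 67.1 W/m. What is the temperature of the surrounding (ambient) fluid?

T_out = 30.3 °C

Sum the resistances:
  R'_nickel alloy = ln(0.0116/0.0108)/(2πk) = 0.07146/(2π·10.4) = 0.001094 m·K/W
  R'_PTFE = ln(0.0133/0.0116)/(2πk) = 0.1368/(2π·0.236) = 0.09223 m·K/W
  R'_conv,out = 1/(2πr h) = 1/(2π·0.0133·25.0) = 0.4787 m·K/W
ΣR = 0.5720 m·K/W
ΔT = Q'·ΣR = 67.1 × 0.5720 = 38.38 K
Heat flows outward, so T_out = T_in − ΔT = 68.7 − 38.38 = 30.3 °C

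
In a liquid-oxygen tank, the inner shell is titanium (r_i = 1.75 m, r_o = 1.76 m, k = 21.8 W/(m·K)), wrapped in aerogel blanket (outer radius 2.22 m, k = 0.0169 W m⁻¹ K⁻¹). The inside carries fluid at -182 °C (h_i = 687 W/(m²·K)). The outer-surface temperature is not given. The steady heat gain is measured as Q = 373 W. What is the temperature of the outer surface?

Sum the resistances:
  R_conv,in = 1/(4πr²h) = 1/(4π·1.75²·687) = 3.782×10^-5 K/W
  R_titanium = (1/1.75 − 1/1.76)/(4πk) = 0.003247/(4π·21.8) = 1.185×10^-5 K/W
  R_aerogel blanket = (1/1.76 − 1/2.22)/(4πk) = 0.1177/(4π·0.0169) = 0.5544 K/W
ΣR = 0.5544 K/W
ΔT = Q·ΣR = 373 × 0.5544 = 206.8 K
Heat flows inward, so T_out = T_in + ΔT = -182 + 206.8 = 24.8 °C

T_out = 24.8 °C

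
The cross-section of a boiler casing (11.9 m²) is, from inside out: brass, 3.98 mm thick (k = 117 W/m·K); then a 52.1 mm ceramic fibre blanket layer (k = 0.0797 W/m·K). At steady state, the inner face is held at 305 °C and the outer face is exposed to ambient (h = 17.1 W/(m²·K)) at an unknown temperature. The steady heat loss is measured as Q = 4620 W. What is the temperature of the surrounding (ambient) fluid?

T_out = 28.5 °C

Sum the resistances:
  R_brass = L/(kA) = 0.00398/(117·11.9) = 2.859×10^-6 K/W
  R_ceramic fibre blanket = L/(kA) = 0.0521/(0.0797·11.9) = 0.05493 K/W
  R_conv,out = 1/(hA) = 1/(17.1·11.9) = 0.004914 K/W
ΣR = 0.05985 K/W
ΔT = Q·ΣR = 4620 × 0.05985 = 276.5 K
Heat flows outward, so T_out = T_in − ΔT = 305 − 276.5 = 28.5 °C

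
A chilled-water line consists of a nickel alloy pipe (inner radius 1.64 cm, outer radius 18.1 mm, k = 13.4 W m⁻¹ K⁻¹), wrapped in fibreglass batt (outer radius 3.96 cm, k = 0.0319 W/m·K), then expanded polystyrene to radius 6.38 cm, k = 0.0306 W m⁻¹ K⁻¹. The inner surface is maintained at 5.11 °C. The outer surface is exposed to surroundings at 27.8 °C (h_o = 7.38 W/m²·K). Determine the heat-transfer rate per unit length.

Resistance network (inner→outer):
  R'_nickel alloy = ln(0.0181/0.0164)/(2πk) = 0.09863/(2π·13.4) = 0.001171 m·K/W
  R'_fibreglass batt = ln(0.0396/0.0181)/(2πk) = 0.7829/(2π·0.0319) = 3.906 m·K/W
  R'_expanded polystyrene = ln(0.0638/0.0396)/(2πk) = 0.4769/(2π·0.0306) = 2.481 m·K/W
  R'_conv,out = 1/(2πr h) = 1/(2π·0.0638·7.38) = 0.3380 m·K/W
ΣR = 0.001171 + 3.906 + 2.481 + 0.3380 = 6.726 m·K/W
Q' = ΔT/ΣR = (5.11 °C − 27.8 °C)/6.726 = -3.37 W/m
(Negative Q' ⇒ heat flows inward; heat gain = 3.37 W/m.)

Q' = 3.37 W/m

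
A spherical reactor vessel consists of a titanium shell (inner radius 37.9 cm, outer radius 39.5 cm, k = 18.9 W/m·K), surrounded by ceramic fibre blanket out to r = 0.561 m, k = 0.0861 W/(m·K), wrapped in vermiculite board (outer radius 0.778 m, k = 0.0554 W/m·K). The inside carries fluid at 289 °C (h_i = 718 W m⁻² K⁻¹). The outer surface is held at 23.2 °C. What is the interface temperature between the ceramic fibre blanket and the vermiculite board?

Series thermal resistances, inner to outer:
  R_conv,in = 1/(4πr²h) = 1/(4π·0.379²·718) = 7.716×10^-4 K/W
  R_titanium = (1/0.379 − 1/0.395)/(4πk) = 0.1069/(4π·18.9) = 4.500×10^-4 K/W
  R_ceramic fibre blanket = (1/0.395 − 1/0.561)/(4πk) = 0.7491/(4π·0.0861) = 0.6924 K/W
  R_vermiculite board = (1/0.561 − 1/0.778)/(4πk) = 0.4972/(4π·0.0554) = 0.7142 K/W
ΣR = 7.716×10^-4 + 4.500×10^-4 + 0.6924 + 0.7142 = 1.408 K/W
Q = ΔT/ΣR = (289 °C − 23.2 °C)/1.408 = 188.8 W
From the inner boundary to the ceramic fibre blanket/vermiculite board interface, ΣR_partial = 0.6936 K/W.
T_interface = T_in − Q·ΣR_partial = 289 °C − (188.8)(0.6936) = 158 °C

T = 158 °C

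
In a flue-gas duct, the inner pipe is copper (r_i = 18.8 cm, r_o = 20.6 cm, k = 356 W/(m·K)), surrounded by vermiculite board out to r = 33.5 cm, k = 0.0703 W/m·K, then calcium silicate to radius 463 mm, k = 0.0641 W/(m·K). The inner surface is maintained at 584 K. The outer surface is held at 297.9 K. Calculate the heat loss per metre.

Q' = 150 W/m

Resistance network (inner→outer):
  R'_copper = ln(0.206/0.188)/(2πk) = 0.09143/(2π·356) = 4.088×10^-5 m·K/W
  R'_vermiculite board = ln(0.335/0.206)/(2πk) = 0.4863/(2π·0.0703) = 1.101 m·K/W
  R'_calcium silicate = ln(0.463/0.335)/(2πk) = 0.3236/(2π·0.0641) = 0.8035 m·K/W
ΣR = 4.088×10^-5 + 1.101 + 0.8035 = 1.905 m·K/W
Q' = ΔT/ΣR = (584 K − 297.9 K)/1.905 = 150 W/m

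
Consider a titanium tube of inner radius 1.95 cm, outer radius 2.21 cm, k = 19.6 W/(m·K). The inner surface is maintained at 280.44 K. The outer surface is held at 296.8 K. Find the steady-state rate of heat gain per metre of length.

Q' = 16.1 kW/m

Q' = 2πk·ΔT/ln(r₂/r₁) = 2π × 19.6 × 16.36 / ln(0.0221/0.0195) = 16100 W/m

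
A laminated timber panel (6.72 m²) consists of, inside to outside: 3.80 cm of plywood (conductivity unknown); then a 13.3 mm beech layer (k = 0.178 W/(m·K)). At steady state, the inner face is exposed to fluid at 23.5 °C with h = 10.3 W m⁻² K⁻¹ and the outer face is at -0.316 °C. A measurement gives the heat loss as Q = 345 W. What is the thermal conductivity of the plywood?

ΣR = ΔT/Q = |23.5 − -0.316|/345 = 0.06903 K/W
Known resistances:
  R_conv,in = 1/(hA) = 1/(10.3·6.72) = 0.01445 K/W
  R_beech = L/(kA) = 0.0133/(0.178·6.72) = 0.01112 K/W
R_plywood = ΣR − ΣR_known = 0.06903 − 0.02557 = 0.04346 K/W
L/(kA) = 0.04346 ⇒ k = 0.0380/(0.04346·6.72) = 0.130 W/m·K

k = 0.130 W/m·K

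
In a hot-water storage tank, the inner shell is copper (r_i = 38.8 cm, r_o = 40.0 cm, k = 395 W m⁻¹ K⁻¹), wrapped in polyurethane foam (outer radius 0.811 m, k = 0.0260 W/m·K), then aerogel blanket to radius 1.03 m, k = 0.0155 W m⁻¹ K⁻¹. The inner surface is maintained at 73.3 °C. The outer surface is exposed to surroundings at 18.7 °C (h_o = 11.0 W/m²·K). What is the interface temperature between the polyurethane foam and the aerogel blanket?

Treat each layer as a resistance in series:
  R_copper = (1/0.388 − 1/0.400)/(4πk) = 0.07732/(4π·395) = 1.558×10^-5 K/W
  R_polyurethane foam = (1/0.400 − 1/0.811)/(4πk) = 1.267/(4π·0.0260) = 3.878 K/W
  R_aerogel blanket = (1/0.811 − 1/1.03)/(4πk) = 0.2622/(4π·0.0155) = 1.346 K/W
  R_conv,out = 1/(4πr²h) = 1/(4π·1.03²·11.0) = 0.006819 K/W
ΣR = 1.558×10^-5 + 3.878 + 1.346 + 0.006819 = 5.231 K/W
Q = ΔT/ΣR = (73.3 °C − 18.7 °C)/5.231 = 10.44 W
From the inner boundary to the polyurethane foam/aerogel blanket interface, ΣR_partial = 3.878 K/W.
T_interface = T_in − Q·ΣR_partial = 73.3 °C − (10.44)(3.878) = 32.8 °C

T = 32.8 °C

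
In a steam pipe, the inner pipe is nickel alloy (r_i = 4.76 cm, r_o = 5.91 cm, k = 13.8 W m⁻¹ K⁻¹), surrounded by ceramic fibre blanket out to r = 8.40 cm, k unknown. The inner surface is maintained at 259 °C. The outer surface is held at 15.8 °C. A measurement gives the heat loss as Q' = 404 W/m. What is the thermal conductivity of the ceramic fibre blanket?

k = 0.0933 W/m·K

ΣR = ΔT/Q' = |259 − 15.8|/404 = 0.6020 m·K/W
Known resistances:
  R'_nickel alloy = ln(0.0591/0.0476)/(2πk) = 0.2164/(2π·13.8) = 0.002496 m·K/W
R_ceramic fibre blanket = ΣR − ΣR_known = 0.6020 − 0.002496 = 0.5995 m·K/W
ln(r₂/r₁)/(2πk) = 0.5995 ⇒ k = 0.3516/(2π·0.5995) = 0.0933 W/m·K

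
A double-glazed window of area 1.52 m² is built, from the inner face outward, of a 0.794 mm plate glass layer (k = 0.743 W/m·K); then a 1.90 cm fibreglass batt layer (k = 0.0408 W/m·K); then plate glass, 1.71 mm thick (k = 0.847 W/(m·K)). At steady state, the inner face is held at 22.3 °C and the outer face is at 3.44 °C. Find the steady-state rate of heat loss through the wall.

Q = 61.2 W

Resistance network (inner→outer):
  R_plate glass = L/(kA) = 7.94×10^-4/(0.743·1.52) = 7.031×10^-4 K/W
  R_fibreglass batt = L/(kA) = 0.0190/(0.0408·1.52) = 0.3064 K/W
  R_plate glass = L/(kA) = 0.00171/(0.847·1.52) = 0.001328 K/W
ΣR = 7.031×10^-4 + 0.3064 + 0.001328 = 0.3084 K/W
Q = ΔT/ΣR = (22.3 °C − 3.44 °C)/0.3084 = 61.2 W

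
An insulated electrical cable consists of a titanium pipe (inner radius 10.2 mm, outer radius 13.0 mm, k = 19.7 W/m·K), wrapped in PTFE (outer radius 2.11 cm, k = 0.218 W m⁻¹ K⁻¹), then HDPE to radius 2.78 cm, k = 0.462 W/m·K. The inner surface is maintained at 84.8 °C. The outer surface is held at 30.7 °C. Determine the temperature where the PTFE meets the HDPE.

T = 42.1 °C

Resistance network (inner→outer):
  R'_titanium = ln(0.0130/0.0102)/(2πk) = 0.2426/(2π·19.7) = 0.001960 m·K/W
  R'_PTFE = ln(0.0211/0.0130)/(2πk) = 0.4843/(2π·0.218) = 0.3536 m·K/W
  R'_HDPE = ln(0.0278/0.0211)/(2πk) = 0.2758/(2π·0.462) = 0.09500 m·K/W
ΣR = 0.001960 + 0.3536 + 0.09500 = 0.4506 m·K/W
Q' = ΔT/ΣR = (84.8 °C − 30.7 °C)/0.4506 = 120.1 W/m
From the inner boundary to the PTFE/HDPE interface, ΣR_partial = 0.3556 m·K/W.
T_interface = T_in − Q'·ΣR_partial = 84.8 °C − (120.1)(0.3556) = 42.1 °C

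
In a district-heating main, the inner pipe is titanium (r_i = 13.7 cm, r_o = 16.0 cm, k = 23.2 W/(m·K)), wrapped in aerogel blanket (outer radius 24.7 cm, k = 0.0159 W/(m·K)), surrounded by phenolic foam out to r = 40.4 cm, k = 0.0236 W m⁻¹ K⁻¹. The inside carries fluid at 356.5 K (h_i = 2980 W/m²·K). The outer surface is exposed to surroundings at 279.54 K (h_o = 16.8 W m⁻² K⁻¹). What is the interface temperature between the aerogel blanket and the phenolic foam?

T = 313.0 K

Treat each layer as a resistance in series:
  R'_conv,in = 1/(2πr h) = 1/(2π·0.137·2980) = 3.898×10^-4 m·K/W
  R'_titanium = ln(0.160/0.137)/(2πk) = 0.1552/(2π·23.2) = 0.001065 m·K/W
  R'_aerogel blanket = ln(0.247/0.160)/(2πk) = 0.4342/(2π·0.0159) = 4.346 m·K/W
  R'_phenolic foam = ln(0.404/0.247)/(2πk) = 0.4920/(2π·0.0236) = 3.318 m·K/W
  R'_conv,out = 1/(2πr h) = 1/(2π·0.404·16.8) = 0.02345 m·K/W
ΣR = 3.898×10^-4 + 0.001065 + 4.346 + 3.318 + 0.02345 = 7.689 m·K/W
Q' = ΔT/ΣR = (356.5 K − 279.54 K)/7.689 = 10.01 W/m
From the inner boundary to the aerogel blanket/phenolic foam interface, ΣR_partial = 4.347 m·K/W.
T_interface = T_in − Q'·ΣR_partial = 356.5 K − (10.01)(4.347) = 313.0 K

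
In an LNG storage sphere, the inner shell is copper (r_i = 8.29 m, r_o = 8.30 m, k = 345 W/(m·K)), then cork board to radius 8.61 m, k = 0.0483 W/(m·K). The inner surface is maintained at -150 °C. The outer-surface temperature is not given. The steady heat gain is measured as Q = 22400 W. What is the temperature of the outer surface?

T_out = 10.1 °C

Sum the resistances:
  R_copper = (1/8.29 − 1/8.30)/(4πk) = 1.453×10^-4/(4π·345) = 3.352×10^-8 K/W
  R_cork board = (1/8.30 − 1/8.61)/(4πk) = 0.004338/(4π·0.0483) = 0.007147 K/W
ΣR = 0.007147 K/W
ΔT = Q·ΣR = 22400 × 0.007147 = 160.1 K
Heat flows inward, so T_out = T_in + ΔT = -150 + 160.1 = 10.1 °C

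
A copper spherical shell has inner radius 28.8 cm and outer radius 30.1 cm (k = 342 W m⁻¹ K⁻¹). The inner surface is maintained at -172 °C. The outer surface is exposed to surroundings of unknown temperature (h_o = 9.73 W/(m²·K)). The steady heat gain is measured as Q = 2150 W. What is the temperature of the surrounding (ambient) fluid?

T_out = 22.2 °C

Series resistances:
  R_copper = (1/0.288 − 1/0.301)/(4πk) = 0.1500/(4π·342) = 3.489×10^-5 K/W
  R_conv,out = 1/(4πr²h) = 1/(4π·0.301²·9.73) = 0.09027 K/W
ΣR = 0.09031 K/W
ΔT = Q·ΣR = 2150 × 0.09031 = 194.2 K
Heat flows inward, so T_out = T_in + ΔT = -172 + 194.2 = 22.2 °C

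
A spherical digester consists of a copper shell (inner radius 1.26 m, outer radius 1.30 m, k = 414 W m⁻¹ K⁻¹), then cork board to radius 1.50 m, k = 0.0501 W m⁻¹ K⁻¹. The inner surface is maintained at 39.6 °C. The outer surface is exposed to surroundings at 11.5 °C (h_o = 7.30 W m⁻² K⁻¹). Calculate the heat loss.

Q = 168 W

Treat each layer as a resistance in series:
  R_copper = (1/1.26 − 1/1.30)/(4πk) = 0.02442/(4π·414) = 4.694×10^-6 K/W
  R_cork board = (1/1.30 − 1/1.50)/(4πk) = 0.1026/(4π·0.0501) = 0.1629 K/W
  R_conv,out = 1/(4πr²h) = 1/(4π·1.50²·7.30) = 0.004845 K/W
ΣR = 4.694×10^-6 + 0.1629 + 0.004845 = 0.1677 K/W
Q = ΔT/ΣR = (39.6 °C − 11.5 °C)/0.1677 = 168 W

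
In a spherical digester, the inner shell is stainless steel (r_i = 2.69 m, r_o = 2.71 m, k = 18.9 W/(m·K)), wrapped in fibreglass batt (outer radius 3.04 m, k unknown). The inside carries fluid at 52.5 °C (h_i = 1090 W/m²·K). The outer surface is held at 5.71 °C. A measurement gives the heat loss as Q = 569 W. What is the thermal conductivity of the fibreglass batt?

ΣR = ΔT/Q = |52.5 − 5.71|/569 = 0.08223 K/W
Known resistances:
  R_conv,in = 1/(4πr²h) = 1/(4π·2.69²·1090) = 1.009×10^-5 K/W
  R_stainless steel = (1/2.69 − 1/2.71)/(4πk) = 0.002744/(4π·18.9) = 1.155×10^-5 K/W
R_fibreglass batt = ΣR − ΣR_known = 0.08223 − 2.164×10^-5 = 0.08221 K/W
(1/r₁−1/r₂)/(4πk) = 0.08221 ⇒ k = 0.04006/(4π·0.08221) = 0.0388 W/m·K

k = 0.0388 W/m·K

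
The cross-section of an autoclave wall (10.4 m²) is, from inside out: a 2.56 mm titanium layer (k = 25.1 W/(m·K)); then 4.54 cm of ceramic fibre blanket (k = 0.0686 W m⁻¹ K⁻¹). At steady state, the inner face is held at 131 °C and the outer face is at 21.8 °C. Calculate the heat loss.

Q = 1720 W

Resistance network (inner→outer):
  R_titanium = L/(kA) = 0.00256/(25.1·10.4) = 9.807×10^-6 K/W
  R_ceramic fibre blanket = L/(kA) = 0.0454/(0.0686·10.4) = 0.06364 K/W
ΣR = 9.807×10^-6 + 0.06364 = 0.06365 K/W
Q = ΔT/ΣR = (131 °C − 21.8 °C)/0.06365 = 1720 W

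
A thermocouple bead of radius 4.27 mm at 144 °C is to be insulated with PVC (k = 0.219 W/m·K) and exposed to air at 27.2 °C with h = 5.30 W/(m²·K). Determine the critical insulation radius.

r_cr = 8.26 cm

For a sphere, r_cr = 2k_ins/h = 2·0.219/5.30 = 0.0826 m = 8.26 cm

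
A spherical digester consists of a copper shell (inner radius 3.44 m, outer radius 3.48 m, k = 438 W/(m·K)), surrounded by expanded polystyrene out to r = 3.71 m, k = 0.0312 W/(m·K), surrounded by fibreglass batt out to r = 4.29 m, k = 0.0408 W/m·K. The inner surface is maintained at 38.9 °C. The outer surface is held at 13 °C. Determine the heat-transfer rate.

Treat each layer as a resistance in series:
  R_copper = (1/3.44 − 1/3.48)/(4πk) = 0.003341/(4π·438) = 6.071×10^-7 K/W
  R_expanded polystyrene = (1/3.48 − 1/3.71)/(4πk) = 0.01781/(4π·0.0312) = 0.04544 K/W
  R_fibreglass batt = (1/3.71 − 1/4.29)/(4πk) = 0.03644/(4π·0.0408) = 0.07108 K/W
ΣR = 6.071×10^-7 + 0.04544 + 0.07108 = 0.1165 K/W
Q = ΔT/ΣR = (38.9 °C − 13 °C)/0.1165 = 222 W

Q = 222 W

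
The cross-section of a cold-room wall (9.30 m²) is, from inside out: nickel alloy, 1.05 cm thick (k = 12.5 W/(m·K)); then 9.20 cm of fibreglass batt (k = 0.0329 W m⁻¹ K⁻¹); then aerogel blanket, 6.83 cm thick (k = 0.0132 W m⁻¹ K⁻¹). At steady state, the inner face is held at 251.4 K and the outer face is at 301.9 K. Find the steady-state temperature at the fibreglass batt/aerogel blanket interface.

Treat each layer as a resistance in series:
  R_nickel alloy = L/(kA) = 0.0105/(12.5·9.30) = 9.032×10^-5 K/W
  R_fibreglass batt = L/(kA) = 0.0920/(0.0329·9.30) = 0.3007 K/W
  R_aerogel blanket = L/(kA) = 0.0683/(0.0132·9.30) = 0.5564 K/W
ΣR = 9.032×10^-5 + 0.3007 + 0.5564 = 0.8572 K/W
Q = ΔT/ΣR = (251.4 K − 301.9 K)/0.8572 = -58.91 W
From the inner boundary to the fibreglass batt/aerogel blanket interface, ΣR_partial = 0.3008 K/W.
T_interface = T_in − Q·ΣR_partial = 251.4 K − (-58.91)(0.3008) = 269.12 K

T = 269.12 K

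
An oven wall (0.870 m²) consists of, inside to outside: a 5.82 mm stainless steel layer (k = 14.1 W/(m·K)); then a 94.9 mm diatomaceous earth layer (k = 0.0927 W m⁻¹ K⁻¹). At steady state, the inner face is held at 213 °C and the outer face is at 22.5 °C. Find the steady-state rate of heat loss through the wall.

Q = 162 W

Resistance network (inner→outer):
  R_stainless steel = L/(kA) = 0.00582/(14.1·0.870) = 4.744×10^-4 K/W
  R_diatomaceous earth = L/(kA) = 0.0949/(0.0927·0.870) = 1.177 K/W
ΣR = 4.744×10^-4 + 1.177 = 1.177 K/W
Q = ΔT/ΣR = (213 °C − 22.5 °C)/1.177 = 162 W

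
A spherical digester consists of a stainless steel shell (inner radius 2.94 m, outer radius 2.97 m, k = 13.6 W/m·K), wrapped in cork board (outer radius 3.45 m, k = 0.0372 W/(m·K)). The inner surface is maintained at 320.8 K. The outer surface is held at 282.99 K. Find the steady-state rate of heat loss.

Q = 377 W

Resistance network (inner→outer):
  R_stainless steel = (1/2.94 − 1/2.97)/(4πk) = 0.003436/(4π·13.6) = 2.010×10^-5 K/W
  R_cork board = (1/2.97 − 1/3.45)/(4πk) = 0.04685/(4π·0.0372) = 0.1002 K/W
ΣR = 2.010×10^-5 + 0.1002 = 0.1002 K/W
Q = ΔT/ΣR = (320.8 K − 282.99 K)/0.1002 = 377 W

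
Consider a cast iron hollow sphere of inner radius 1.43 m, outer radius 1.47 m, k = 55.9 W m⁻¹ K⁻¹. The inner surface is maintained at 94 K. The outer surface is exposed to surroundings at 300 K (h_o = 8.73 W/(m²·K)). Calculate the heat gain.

Treat each layer as a resistance in series:
  R_cast iron = (1/1.43 − 1/1.47)/(4πk) = 0.01903/(4π·55.9) = 2.709×10^-5 K/W
  R_conv,out = 1/(4πr²h) = 1/(4π·1.47²·8.73) = 0.004218 K/W
ΣR = 2.709×10^-5 + 0.004218 = 0.004245 K/W
Q = ΔT/ΣR = (94 K − 300 K)/0.004245 = -48500 W
(Negative Q ⇒ heat flows inward; heat gain = 48500 W.)

Q = 48.5 kW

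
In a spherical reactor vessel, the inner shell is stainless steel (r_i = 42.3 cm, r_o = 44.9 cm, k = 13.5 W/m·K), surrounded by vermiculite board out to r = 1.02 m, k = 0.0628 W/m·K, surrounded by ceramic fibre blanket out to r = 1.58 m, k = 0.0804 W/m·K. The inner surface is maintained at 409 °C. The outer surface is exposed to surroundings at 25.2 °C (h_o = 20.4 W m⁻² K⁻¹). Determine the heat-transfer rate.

Resistance network (inner→outer):
  R_stainless steel = (1/0.423 − 1/0.449)/(4πk) = 0.1369/(4π·13.5) = 8.069×10^-4 K/W
  R_vermiculite board = (1/0.449 − 1/1.02)/(4πk) = 1.247/(4π·0.0628) = 1.580 K/W
  R_ceramic fibre blanket = (1/1.02 − 1/1.58)/(4πk) = 0.3475/(4π·0.0804) = 0.3439 K/W
  R_conv,out = 1/(4πr²h) = 1/(4π·1.58²·20.4) = 0.001563 K/W
ΣR = 8.069×10^-4 + 1.580 + 0.3439 + 0.001563 = 1.926 K/W
Q = ΔT/ΣR = (409 °C − 25.2 °C)/1.926 = 199 W

Q = 199 W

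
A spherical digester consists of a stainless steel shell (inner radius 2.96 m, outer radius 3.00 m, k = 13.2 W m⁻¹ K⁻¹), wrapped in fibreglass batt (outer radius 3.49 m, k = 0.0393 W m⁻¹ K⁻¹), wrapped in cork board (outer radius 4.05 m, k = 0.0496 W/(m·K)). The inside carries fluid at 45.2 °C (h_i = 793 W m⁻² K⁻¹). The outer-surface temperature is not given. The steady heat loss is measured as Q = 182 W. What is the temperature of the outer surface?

T_out = 16.4 °C

Series resistances:
  R_conv,in = 1/(4πr²h) = 1/(4π·2.96²·793) = 1.145×10^-5 K/W
  R_stainless steel = (1/2.96 − 1/3.00)/(4πk) = 0.004505/(4π·13.2) = 2.716×10^-5 K/W
  R_fibreglass batt = (1/3.00 − 1/3.49)/(4πk) = 0.04680/(4π·0.0393) = 0.09476 K/W
  R_cork board = (1/3.49 − 1/4.05)/(4πk) = 0.03962/(4π·0.0496) = 0.06356 K/W
ΣR = 0.1584 K/W
ΔT = Q·ΣR = 182 × 0.1584 = 28.83 K
Heat flows outward, so T_out = T_in − ΔT = 45.2 − 28.83 = 16.4 °C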